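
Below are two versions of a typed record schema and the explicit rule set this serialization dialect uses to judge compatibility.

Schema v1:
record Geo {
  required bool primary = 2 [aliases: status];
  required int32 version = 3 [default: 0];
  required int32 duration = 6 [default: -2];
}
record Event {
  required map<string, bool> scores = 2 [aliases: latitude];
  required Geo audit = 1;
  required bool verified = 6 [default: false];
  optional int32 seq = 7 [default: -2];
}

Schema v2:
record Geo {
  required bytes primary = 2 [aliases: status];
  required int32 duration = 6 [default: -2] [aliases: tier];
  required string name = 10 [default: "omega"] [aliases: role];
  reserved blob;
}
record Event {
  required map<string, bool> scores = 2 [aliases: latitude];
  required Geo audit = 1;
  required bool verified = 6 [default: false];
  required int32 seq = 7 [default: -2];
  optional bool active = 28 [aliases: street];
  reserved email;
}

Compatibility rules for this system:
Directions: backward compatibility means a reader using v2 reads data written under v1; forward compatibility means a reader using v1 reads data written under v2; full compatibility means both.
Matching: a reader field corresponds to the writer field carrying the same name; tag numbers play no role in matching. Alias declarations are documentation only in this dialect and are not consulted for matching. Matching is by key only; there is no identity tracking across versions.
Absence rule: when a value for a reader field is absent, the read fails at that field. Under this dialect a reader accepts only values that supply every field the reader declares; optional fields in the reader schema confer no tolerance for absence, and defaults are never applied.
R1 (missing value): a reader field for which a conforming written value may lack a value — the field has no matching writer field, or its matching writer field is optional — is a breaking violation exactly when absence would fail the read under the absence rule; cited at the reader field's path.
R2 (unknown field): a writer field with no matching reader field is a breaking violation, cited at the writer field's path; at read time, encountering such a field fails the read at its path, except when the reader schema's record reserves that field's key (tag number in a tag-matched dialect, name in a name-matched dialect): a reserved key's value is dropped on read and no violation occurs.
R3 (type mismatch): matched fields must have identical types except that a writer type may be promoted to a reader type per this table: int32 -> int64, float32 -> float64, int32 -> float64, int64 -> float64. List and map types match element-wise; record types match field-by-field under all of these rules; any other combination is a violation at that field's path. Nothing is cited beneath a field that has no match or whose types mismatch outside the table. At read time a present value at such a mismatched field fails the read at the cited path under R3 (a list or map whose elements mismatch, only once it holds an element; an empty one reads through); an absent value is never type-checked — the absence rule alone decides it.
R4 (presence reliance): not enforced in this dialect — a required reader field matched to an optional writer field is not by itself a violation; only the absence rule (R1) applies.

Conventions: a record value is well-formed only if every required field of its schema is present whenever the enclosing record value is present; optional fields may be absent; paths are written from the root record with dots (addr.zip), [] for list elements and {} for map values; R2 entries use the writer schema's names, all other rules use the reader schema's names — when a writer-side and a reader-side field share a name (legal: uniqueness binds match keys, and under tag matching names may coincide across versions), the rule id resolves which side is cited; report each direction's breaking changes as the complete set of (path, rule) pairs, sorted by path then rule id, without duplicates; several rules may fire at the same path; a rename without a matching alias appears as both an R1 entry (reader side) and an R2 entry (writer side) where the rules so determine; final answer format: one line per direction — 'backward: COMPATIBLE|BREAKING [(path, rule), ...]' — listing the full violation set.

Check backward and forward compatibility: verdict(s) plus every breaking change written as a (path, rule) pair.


the writer's type comes first in each Event pair
backward for Event (reader v2, writer v1):
  scores <- scores (map<string, bool> -> map<string, bool>, writer required)
  audit <- audit (Geo -> Geo, writer required)
  verified <- verified (bool -> bool, writer required)
  seq <- seq (int32 -> int32, writer optional)
  active: no writer-side match
  audit.primary <- audit.primary (bool -> bytes, writer required)
  audit.duration <- audit.duration (int32 -> int32, writer required)
  audit.name: no writer-side match
  writer field audit.version has no reader counterpart
  breaking: (active, R1)
  breaking: (audit.name, R1)
  breaking: (audit.primary, R3)
  breaking: (audit.version, R2)
  breaking: (seq, R1)
  => backward: BREAKING (5)
forward for Event (reader v1, writer v2):
  scores <- scores (map<string, bool> -> map<string, bool>, writer required)
  audit <- audit (Geo -> Geo, writer required)
  verified <- verified (bool -> bool, writer required)
  seq <- seq (int32 -> int32, writer required)
  writer field active has no reader counterpart
  audit.primary <- audit.primary (bytes -> bool, writer required)
  audit.version: no writer-side match
  audit.duration <- audit.duration (int32 -> int32, writer required)
  writer field audit.name has no reader counterpart
  breaking: (active, R2)
  breaking: (audit.name, R2)
  breaking: (audit.primary, R3)
  breaking: (audit.version, R1)
  => forward: BREAKING (4)

backward: BREAKING [(active, R1), (audit.name, R1), (audit.primary, R3), (audit.version, R2), (seq, R1)]; forward: BREAKING [(active, R2), (audit.name, R2), (audit.primary, R3), (audit.version, R1)]


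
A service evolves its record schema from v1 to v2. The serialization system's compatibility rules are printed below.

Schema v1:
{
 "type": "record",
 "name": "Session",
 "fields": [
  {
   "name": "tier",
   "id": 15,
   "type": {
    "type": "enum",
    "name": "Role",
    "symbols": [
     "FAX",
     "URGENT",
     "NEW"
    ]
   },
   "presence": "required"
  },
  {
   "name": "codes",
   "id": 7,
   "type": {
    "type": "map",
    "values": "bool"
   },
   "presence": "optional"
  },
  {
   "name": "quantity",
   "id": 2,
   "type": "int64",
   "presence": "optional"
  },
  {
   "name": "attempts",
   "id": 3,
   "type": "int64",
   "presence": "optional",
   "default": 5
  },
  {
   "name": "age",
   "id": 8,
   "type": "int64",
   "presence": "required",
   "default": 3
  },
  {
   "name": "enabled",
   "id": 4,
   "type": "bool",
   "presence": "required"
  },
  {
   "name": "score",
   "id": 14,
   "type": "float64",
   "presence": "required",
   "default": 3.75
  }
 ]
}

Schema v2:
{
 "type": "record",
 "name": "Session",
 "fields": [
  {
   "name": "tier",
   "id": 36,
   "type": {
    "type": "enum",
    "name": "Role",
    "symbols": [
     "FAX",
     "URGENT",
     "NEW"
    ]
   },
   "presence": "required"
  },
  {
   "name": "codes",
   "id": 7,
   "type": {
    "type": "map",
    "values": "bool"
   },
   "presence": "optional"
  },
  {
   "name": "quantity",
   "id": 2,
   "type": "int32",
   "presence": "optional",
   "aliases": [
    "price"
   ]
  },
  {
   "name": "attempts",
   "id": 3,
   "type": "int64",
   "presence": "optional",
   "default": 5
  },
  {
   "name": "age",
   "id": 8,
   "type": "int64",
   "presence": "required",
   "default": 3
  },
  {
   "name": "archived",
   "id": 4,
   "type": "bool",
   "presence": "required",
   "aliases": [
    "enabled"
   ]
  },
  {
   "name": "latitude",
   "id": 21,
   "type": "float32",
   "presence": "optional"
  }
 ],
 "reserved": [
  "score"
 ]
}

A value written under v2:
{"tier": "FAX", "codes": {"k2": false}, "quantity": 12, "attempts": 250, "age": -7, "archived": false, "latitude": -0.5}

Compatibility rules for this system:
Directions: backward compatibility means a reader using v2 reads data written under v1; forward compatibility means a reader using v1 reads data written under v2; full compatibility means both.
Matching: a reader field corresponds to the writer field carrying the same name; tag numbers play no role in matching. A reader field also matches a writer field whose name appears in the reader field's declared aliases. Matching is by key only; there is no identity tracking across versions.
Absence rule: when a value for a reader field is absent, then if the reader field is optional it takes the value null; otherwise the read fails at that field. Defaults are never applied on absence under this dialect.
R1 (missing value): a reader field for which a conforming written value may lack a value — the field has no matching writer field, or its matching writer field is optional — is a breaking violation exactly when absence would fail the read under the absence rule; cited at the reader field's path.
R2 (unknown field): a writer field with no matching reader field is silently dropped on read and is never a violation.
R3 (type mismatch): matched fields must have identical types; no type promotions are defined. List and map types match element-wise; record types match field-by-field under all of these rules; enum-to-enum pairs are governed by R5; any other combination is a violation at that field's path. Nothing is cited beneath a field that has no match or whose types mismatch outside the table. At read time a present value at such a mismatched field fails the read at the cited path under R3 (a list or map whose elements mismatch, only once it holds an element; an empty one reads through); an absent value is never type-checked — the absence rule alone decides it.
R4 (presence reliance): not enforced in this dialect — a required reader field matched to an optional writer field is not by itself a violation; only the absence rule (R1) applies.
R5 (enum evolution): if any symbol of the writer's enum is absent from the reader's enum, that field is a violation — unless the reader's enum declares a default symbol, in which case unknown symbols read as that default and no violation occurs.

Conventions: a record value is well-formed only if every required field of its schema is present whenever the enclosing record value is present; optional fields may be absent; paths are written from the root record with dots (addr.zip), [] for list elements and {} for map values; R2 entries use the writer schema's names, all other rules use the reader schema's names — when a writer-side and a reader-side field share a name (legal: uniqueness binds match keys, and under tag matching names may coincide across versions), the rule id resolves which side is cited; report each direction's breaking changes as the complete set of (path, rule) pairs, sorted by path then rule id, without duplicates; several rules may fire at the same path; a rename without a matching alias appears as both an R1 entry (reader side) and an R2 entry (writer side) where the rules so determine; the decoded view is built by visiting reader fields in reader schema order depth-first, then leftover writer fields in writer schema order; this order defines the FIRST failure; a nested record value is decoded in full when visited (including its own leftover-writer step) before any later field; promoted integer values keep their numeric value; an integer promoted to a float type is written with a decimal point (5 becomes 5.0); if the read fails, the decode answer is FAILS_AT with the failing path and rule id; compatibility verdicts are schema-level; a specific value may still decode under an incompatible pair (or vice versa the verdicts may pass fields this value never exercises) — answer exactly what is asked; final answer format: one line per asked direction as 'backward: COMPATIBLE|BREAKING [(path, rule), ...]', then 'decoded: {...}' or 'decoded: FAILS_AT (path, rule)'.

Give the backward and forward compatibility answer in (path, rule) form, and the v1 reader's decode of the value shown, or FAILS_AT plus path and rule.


the writer's type comes first in each Session pair
checking backward for Session: reader v2 against writer v1:
  writer required, Role -> Role: reader tier maps from writer tier
  writer optional, map<string, bool> -> map<string, bool>: reader codes maps from writer codes
  writer optional, int64 -> int32: reader quantity maps from writer quantity
  writer optional, int64 -> int64: reader attempts maps from writer attempts
  writer required, int64 -> int64: reader age maps from writer age
  writer required, bool -> bool: reader archived maps from writer enabled
  no writer field matches reader latitude
  leftover writer field: score
  violation R3 at quantity
  => backward: BREAKING (1)
checking forward for Session: reader v1 against writer v2:
  writer required, Role -> Role: reader tier maps from writer tier
  writer optional, map<string, bool> -> map<string, bool>: reader codes maps from writer codes
  writer optional, int32 -> int64: reader quantity maps from writer quantity
  writer optional, int64 -> int64: reader attempts maps from writer attempts
  writer required, int64 -> int64: reader age maps from writer age
  no writer field matches reader enabled
  no writer field matches reader score
  leftover writer field: archived
  leftover writer field: latitude
  violation R1 at enabled
  violation R3 at quantity
  violation R1 at score
  => forward: BREAKING (3)
migrating the Session value to v1:
  tier := "FAX"
  codes := {"k2": false}
  read fails at quantity under R3
  => FAILS_AT (quantity, R3)

backward: BREAKING [(quantity, R3)]; forward: BREAKING [(enabled, R1), (quantity, R3), (score, R1)]; decoded: FAILS_AT (quantity, R3)


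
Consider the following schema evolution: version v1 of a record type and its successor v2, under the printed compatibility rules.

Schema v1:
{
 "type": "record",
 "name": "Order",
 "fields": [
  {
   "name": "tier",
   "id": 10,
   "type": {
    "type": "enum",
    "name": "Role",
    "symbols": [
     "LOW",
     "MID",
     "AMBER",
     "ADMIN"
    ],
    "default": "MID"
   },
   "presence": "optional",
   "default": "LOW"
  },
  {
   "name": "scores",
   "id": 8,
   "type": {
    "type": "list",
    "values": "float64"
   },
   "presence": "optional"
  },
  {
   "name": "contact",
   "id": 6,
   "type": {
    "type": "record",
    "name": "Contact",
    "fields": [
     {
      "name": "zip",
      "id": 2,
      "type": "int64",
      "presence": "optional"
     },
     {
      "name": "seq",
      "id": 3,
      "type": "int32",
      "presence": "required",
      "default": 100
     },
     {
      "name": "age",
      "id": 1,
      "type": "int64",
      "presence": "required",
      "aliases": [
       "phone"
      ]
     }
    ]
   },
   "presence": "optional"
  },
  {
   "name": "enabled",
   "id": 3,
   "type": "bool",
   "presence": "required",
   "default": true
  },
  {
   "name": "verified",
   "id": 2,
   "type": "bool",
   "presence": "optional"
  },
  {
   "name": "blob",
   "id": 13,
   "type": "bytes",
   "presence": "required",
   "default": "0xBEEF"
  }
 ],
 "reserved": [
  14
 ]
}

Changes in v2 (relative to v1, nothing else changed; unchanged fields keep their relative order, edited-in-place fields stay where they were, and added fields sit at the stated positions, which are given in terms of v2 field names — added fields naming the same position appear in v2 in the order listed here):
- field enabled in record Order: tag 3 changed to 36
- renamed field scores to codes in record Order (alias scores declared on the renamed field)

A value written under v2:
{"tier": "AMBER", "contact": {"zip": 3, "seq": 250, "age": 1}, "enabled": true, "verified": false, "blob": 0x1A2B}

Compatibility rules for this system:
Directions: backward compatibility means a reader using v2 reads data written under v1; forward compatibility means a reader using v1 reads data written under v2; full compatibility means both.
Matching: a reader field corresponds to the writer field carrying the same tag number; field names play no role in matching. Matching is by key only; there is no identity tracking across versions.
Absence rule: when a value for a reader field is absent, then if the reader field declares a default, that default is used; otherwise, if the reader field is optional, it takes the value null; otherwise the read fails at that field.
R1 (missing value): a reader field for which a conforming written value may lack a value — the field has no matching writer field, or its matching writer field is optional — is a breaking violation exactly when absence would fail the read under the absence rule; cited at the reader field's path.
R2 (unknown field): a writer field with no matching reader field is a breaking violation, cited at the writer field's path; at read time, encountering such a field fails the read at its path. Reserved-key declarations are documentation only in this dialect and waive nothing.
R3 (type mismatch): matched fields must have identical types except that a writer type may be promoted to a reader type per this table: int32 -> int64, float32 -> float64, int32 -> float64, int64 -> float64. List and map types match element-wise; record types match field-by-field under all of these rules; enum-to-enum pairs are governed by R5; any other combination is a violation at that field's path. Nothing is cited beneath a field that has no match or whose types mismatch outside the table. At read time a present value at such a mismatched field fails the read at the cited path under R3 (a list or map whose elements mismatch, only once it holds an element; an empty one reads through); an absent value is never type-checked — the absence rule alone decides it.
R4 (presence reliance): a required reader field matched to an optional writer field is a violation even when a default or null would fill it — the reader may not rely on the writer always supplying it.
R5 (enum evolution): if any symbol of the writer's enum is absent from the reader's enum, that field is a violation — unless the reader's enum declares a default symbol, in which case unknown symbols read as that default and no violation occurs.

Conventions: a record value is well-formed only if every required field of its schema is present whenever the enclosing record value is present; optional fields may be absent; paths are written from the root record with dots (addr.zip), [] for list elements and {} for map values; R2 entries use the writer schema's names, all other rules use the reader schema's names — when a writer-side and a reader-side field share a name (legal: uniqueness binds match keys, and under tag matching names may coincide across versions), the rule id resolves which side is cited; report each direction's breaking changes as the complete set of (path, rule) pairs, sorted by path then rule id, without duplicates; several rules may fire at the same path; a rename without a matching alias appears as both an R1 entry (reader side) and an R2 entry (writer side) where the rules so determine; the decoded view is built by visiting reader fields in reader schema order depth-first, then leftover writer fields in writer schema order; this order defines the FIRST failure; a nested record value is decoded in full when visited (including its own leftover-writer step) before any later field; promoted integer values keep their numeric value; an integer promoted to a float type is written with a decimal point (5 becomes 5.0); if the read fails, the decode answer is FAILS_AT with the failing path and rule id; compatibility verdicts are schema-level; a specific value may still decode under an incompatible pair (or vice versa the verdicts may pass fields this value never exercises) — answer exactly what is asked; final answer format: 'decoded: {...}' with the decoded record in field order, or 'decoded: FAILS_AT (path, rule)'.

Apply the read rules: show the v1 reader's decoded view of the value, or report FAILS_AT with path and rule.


each type pair in Order: writer, then reader
decode (reader v1):
  tier := "AMBER"
  scores := null (not supplied -> null)
  contact.zip := 3
  contact.seq := 250
  contact.age := 1
  enabled := true (no value, default fills)
  verified := false
  blob := 0x1A2B
  read fails at enabled under R2 (unknown field)
  => FAILS_AT (enabled, R2)
remaining Order differences; none change what is asked:
  renamed field scores to codes in record Order (alias scores declared on the renamed field) -> triggers nothing under the printed rules; the Order answer is the same either way

decoded: FAILS_AT (enabled, R2)


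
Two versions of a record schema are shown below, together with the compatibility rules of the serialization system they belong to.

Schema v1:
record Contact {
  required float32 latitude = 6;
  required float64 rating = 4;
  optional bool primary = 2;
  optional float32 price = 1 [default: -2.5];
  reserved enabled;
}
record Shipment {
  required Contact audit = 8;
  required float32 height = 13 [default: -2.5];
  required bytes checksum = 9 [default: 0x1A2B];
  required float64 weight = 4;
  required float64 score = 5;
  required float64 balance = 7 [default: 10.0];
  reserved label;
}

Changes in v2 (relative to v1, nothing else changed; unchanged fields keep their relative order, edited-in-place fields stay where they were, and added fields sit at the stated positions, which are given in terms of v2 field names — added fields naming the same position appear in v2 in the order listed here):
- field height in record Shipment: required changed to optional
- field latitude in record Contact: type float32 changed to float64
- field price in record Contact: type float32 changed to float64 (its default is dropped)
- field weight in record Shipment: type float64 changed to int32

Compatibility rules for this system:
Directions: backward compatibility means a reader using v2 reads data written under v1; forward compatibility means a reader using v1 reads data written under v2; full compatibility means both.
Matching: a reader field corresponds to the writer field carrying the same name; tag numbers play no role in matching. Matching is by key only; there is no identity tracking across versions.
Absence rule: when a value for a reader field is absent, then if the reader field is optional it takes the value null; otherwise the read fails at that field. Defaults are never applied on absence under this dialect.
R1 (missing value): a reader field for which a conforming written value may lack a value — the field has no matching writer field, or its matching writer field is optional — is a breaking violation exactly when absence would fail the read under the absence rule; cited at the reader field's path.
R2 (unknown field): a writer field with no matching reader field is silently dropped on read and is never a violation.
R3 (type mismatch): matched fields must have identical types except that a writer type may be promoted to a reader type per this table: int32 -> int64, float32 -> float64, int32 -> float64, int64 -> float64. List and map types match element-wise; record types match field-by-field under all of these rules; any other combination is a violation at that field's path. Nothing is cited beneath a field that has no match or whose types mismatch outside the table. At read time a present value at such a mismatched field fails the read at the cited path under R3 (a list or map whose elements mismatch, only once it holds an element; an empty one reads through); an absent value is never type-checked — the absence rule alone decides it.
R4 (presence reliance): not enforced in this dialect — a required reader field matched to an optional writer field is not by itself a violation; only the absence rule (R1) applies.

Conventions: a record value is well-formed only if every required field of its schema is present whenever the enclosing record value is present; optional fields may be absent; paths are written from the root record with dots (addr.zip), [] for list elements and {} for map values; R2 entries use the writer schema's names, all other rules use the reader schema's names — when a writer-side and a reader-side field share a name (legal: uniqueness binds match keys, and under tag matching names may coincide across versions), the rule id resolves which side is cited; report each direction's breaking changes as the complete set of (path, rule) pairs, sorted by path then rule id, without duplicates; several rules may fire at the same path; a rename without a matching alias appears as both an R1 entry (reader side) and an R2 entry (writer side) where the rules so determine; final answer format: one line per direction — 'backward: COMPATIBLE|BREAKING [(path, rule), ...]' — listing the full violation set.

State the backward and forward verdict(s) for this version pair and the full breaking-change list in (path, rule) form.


backward: BREAKING [(weight, R3)]; forward: BREAKING [(audit.latitude, R3), (audit.price, R3), (height, R1)]

in Shipment below, arrows point writer -> reader
backward analysis of Shipment with v2 as reader and v1 as writer:
  audit: paired with writer audit (Contact -> Contact; writer required)
  height: paired with writer height (float32 -> float32; writer required)
  checksum: paired with writer checksum (bytes -> bytes; writer required)
  weight: paired with writer weight (float64 -> int32; writer required)
  score: paired with writer score (float64 -> float64; writer required)
  balance: paired with writer balance (float64 -> float64; writer required)
  audit.latitude: paired with writer audit.latitude (float32 -> float64; writer required)
  audit.rating: paired with writer audit.rating (float64 -> float64; writer required)
  audit.primary: paired with writer audit.primary (bool -> bool; writer optional)
  audit.price: paired with writer audit.price (float32 -> float64; writer optional)
  breaking: (weight, R3)
  backward on Shipment therefore BREAKING (1)
forward analysis of Shipment with v1 as reader and v2 as writer:
  audit: paired with writer audit (Contact -> Contact; writer required)
  height: paired with writer height (float32 -> float32; writer optional)
  checksum: paired with writer checksum (bytes -> bytes; writer required)
  weight: paired with writer weight (int32 -> float64; writer required)
  score: paired with writer score (float64 -> float64; writer required)
  balance: paired with writer balance (float64 -> float64; writer required)
  audit.latitude: paired with writer audit.latitude (float64 -> float32; writer required)
  audit.rating: paired with writer audit.rating (float64 -> float64; writer required)
  audit.primary: paired with writer audit.primary (bool -> bool; writer optional)
  audit.price: paired with writer audit.price (float64 -> float32; writer optional)
  breaking: (audit.latitude, R3)
  breaking: (audit.price, R3)
  breaking: (height, R1)
  forward on Shipment therefore BREAKING (3)


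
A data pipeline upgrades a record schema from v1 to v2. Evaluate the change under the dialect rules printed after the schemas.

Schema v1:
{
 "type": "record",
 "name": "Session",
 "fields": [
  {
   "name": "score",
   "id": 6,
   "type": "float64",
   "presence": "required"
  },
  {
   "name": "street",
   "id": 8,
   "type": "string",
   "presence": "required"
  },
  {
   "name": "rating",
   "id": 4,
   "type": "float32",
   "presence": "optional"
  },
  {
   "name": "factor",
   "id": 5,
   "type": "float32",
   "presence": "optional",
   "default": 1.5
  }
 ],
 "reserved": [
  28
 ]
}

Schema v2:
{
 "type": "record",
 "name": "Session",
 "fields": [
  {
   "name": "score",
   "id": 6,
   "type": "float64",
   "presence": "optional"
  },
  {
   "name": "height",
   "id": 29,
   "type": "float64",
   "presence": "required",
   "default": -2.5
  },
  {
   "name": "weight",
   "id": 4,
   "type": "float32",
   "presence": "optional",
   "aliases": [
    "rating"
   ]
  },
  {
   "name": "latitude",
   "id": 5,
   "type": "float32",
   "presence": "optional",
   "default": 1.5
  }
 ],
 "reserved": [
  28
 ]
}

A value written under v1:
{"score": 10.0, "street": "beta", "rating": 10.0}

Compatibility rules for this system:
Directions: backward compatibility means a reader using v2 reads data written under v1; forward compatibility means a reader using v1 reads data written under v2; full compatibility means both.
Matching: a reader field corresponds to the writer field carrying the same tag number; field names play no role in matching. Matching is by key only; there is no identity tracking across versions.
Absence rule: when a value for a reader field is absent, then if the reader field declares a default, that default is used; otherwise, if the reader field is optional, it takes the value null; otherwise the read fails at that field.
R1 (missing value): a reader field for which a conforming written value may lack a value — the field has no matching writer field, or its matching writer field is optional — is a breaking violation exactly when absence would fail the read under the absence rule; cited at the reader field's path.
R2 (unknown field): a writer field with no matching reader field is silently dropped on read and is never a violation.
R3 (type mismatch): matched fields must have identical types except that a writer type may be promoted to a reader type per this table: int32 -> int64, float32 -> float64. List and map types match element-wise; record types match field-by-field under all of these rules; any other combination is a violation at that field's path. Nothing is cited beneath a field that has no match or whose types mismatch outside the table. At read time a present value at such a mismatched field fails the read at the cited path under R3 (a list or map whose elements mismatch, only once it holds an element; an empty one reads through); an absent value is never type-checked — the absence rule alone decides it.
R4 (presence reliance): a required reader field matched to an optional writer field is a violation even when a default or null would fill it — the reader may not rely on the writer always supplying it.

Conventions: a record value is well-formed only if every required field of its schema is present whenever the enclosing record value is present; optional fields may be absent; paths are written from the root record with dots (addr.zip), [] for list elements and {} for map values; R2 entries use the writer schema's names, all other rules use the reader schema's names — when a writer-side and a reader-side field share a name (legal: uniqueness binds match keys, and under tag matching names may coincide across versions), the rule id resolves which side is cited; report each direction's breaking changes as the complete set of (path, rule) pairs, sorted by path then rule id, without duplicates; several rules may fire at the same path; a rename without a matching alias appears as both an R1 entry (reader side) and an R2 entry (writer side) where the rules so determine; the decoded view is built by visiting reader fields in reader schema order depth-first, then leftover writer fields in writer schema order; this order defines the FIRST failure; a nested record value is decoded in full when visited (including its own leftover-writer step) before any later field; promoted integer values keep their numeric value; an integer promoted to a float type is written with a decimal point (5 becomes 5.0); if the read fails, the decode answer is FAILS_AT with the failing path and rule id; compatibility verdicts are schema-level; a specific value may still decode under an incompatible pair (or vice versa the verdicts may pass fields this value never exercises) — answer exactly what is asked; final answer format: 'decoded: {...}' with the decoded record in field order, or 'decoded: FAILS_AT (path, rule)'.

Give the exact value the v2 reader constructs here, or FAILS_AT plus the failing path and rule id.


decoded: {"score": 10.0, "height": -2.5, "weight": 10.0, "latitude": 1.5}

the writer's type comes first in each Session pair
decode walk for Session under reader schema v2:
  score := 10.0
  height := -2.5 (missing; default applied)
  weight := 10.0 (from writer rating)
  latitude := 1.5 (missing; default applied)
  writer street: no reader field; dropped
  => decoded: {"score": 10.0, "height": -2.5, "weight": 10.0, "latitude": 1.5}
ruling out the remaining Session differences:
  field score in record Session: required changed to optional -> schema-level compatibility only; this Session value's decode is unchanged


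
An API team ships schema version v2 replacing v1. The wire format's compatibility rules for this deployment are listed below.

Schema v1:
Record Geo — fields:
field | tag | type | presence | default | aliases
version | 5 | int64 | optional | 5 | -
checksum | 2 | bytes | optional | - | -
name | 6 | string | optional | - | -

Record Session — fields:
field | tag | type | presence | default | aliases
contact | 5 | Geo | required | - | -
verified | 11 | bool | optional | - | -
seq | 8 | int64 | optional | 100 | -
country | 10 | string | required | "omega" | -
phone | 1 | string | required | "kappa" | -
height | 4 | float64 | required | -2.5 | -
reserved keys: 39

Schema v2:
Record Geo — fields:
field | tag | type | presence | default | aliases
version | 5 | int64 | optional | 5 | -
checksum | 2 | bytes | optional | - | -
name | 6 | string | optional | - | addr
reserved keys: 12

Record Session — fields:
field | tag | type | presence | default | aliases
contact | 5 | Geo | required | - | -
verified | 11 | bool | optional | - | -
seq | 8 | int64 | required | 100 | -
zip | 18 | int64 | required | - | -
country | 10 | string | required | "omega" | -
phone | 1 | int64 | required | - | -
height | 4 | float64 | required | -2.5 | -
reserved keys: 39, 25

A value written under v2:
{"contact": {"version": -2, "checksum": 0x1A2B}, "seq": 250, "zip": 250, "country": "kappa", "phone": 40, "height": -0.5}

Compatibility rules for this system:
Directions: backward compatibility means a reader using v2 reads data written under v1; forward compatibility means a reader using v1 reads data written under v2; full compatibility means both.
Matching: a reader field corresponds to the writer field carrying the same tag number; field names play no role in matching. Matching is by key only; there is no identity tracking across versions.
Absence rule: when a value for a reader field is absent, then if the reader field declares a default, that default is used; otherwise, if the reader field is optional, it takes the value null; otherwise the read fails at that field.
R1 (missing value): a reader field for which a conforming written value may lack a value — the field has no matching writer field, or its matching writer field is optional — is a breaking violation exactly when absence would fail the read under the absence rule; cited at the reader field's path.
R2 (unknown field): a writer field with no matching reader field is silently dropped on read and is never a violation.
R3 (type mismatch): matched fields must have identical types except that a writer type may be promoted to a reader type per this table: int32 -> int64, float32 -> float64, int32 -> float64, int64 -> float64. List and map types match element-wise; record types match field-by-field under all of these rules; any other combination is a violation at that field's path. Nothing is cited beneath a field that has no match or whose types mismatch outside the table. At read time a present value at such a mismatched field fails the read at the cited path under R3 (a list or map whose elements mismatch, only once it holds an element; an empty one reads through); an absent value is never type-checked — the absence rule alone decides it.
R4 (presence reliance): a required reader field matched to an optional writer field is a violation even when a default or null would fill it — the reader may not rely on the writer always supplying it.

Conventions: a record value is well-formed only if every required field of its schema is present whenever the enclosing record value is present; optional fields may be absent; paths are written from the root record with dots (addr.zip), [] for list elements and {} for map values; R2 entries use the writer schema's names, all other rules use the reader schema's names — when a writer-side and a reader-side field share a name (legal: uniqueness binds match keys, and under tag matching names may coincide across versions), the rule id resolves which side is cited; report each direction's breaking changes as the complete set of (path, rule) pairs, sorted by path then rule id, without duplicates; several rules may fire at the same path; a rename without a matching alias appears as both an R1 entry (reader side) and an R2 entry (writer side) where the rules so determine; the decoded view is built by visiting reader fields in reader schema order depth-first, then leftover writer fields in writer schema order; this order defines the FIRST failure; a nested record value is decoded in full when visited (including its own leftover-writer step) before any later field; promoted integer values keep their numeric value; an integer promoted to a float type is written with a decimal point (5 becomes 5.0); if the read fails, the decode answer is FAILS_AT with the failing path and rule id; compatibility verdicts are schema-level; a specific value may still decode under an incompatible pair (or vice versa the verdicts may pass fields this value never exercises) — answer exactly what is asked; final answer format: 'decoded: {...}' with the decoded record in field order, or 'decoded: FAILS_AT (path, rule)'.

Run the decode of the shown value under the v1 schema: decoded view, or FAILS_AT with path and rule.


decoded: FAILS_AT (phone, R3)

in Session below, arrows point writer -> reader
decode (reader v1):
  contact.version := -2
  contact.checksum := 0x1A2B
  contact.name := null (missing; optional => null)
  verified := null (missing; optional => null)
  seq := 250
  country := "kappa"
  read fails at phone under R3
  => FAILS_AT (phone, R3)
checking off the Session differences that do not matter here:
  added field zip to record Session: required int64, tag 18 (in v2 it sits immediately before country) -> shifts the Session verdicts, not this decode
  field seq in record Session: optional changed to required -> shifts the Session verdicts, not this decode


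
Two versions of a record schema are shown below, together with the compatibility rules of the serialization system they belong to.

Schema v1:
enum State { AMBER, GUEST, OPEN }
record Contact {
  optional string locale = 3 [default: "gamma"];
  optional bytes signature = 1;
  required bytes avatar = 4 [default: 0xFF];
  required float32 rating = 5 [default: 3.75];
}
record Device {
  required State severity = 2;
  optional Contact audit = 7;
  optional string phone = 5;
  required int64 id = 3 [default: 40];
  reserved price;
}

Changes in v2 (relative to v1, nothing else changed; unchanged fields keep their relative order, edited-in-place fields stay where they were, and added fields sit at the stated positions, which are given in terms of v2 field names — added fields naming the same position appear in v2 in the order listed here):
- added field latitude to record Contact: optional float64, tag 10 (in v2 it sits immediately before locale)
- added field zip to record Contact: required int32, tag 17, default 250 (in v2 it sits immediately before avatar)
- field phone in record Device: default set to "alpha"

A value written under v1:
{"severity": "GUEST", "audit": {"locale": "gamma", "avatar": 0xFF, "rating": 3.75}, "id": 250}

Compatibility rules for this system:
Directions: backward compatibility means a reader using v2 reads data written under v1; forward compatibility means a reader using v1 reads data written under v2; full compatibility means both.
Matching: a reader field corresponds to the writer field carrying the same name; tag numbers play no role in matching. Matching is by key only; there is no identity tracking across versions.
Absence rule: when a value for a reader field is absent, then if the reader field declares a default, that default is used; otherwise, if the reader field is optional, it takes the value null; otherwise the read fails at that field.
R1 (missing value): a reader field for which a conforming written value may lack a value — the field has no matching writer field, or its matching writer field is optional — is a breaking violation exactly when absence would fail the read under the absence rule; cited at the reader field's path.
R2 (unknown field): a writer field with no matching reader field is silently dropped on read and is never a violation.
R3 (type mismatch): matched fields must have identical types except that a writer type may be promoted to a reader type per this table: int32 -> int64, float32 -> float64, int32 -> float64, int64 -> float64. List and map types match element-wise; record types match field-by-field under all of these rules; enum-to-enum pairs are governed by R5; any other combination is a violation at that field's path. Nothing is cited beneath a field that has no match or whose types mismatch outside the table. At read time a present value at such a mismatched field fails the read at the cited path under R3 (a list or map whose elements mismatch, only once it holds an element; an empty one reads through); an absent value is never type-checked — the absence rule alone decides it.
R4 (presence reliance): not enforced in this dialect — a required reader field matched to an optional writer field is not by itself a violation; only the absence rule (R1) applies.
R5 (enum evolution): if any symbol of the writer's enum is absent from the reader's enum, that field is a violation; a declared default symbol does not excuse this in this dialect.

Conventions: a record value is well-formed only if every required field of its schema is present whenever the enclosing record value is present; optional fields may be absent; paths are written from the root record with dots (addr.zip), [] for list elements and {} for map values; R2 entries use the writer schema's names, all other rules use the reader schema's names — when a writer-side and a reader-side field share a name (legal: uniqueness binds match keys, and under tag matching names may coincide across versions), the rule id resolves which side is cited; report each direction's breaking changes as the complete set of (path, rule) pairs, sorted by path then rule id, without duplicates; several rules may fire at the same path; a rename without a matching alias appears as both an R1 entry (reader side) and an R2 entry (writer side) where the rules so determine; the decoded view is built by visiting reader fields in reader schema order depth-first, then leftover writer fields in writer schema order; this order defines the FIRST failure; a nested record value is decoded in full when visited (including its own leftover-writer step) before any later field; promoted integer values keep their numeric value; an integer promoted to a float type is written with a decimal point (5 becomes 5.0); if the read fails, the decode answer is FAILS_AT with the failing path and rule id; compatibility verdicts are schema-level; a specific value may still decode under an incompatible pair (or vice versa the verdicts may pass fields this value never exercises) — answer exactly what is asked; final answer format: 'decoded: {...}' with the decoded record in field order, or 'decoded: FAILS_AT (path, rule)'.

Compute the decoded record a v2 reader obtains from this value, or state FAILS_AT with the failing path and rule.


decoded: {"severity": "GUEST", "audit": {"latitude": null, "locale": "gamma", "signature": null, "zip": 250, "avatar": 0xFF, "rating": 3.75}, "phone": "alpha", "id": 250}

the writer's type comes first in each Device pair
decode (reader v2):
  severity := "GUEST"
  audit.latitude := null (not supplied -> null)
  audit.locale := "gamma"
  audit.signature := null (not supplied -> null)
  audit.zip := 250 (no value, default fills)
  audit.avatar := 0xFF
  audit.rating := 3.75
  phone := "alpha" (no value, default fills)
  id := 250
  => decoded: {"severity": "GUEST", "audit": {"latitude": null, "locale": "gamma", "signature": null, "zip": 250, "avatar": 0xFF, "rating": 3.75}, "phone": "alpha", "id": 250}
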